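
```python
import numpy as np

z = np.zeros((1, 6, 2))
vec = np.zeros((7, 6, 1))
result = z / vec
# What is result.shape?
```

(7, 6, 2)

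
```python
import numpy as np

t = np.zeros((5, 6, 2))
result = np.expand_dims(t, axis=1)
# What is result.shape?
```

(5, 1, 6, 2)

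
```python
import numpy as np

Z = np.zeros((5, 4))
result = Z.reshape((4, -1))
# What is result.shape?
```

(4, 5)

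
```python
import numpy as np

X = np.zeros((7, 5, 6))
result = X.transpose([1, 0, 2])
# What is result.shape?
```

(5, 7, 6)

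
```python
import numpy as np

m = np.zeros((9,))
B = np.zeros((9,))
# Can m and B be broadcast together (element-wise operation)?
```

Yes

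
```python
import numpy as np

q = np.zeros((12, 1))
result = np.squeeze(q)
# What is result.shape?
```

(12,)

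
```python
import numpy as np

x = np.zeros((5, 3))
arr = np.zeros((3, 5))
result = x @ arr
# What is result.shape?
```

(5, 5)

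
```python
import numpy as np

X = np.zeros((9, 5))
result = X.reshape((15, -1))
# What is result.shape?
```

(15, 3)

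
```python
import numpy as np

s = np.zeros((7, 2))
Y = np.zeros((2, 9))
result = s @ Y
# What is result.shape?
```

(7, 9)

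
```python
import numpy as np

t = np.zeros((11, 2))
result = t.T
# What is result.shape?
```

(2, 11)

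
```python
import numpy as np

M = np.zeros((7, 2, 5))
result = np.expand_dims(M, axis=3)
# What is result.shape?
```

(7, 2, 5, 1)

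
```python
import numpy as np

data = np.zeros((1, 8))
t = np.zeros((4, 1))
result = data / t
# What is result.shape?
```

(4, 8)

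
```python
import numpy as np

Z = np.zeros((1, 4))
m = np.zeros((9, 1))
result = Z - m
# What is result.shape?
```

(9, 4)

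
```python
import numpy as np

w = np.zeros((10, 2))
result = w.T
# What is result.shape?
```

(2, 10)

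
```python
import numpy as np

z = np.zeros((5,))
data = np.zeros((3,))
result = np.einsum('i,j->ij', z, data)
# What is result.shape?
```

(5, 3)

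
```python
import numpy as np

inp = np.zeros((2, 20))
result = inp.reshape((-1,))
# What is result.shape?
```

(40,)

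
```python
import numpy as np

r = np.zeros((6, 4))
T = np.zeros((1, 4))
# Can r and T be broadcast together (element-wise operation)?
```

Yes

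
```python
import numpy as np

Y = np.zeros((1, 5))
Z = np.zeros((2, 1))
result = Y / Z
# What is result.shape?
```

(2, 5)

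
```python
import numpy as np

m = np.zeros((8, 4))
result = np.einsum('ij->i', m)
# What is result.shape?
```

(8,)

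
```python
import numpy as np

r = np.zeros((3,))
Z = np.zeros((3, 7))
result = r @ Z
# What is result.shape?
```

(7,)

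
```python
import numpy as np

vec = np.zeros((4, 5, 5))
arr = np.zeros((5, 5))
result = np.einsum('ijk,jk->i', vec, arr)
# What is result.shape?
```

(4,)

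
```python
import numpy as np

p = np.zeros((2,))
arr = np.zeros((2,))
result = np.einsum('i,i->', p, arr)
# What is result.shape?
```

()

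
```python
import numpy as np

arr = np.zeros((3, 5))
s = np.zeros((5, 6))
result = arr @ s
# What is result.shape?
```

(3, 6)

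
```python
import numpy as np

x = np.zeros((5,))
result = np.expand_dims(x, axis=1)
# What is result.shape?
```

(5, 1)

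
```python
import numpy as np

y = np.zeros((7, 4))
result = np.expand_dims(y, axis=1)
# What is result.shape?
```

(7, 1, 4)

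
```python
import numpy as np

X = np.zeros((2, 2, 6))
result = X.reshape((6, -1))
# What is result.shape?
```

(6, 4)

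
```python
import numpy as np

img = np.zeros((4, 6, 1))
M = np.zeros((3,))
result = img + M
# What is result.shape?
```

(4, 6, 3)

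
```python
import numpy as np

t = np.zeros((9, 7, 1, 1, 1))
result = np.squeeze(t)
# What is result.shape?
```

(9, 7)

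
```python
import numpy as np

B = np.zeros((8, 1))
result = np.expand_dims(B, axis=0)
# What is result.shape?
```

(1, 8, 1)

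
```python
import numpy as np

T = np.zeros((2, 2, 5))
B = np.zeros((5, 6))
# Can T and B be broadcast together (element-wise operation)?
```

No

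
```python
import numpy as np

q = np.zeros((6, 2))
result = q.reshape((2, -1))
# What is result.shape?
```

(2, 6)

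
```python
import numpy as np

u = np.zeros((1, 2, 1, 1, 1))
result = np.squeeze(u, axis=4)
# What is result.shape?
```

(1, 2, 1, 1)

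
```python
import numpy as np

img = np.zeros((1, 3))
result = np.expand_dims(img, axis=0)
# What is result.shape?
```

(1, 1, 3)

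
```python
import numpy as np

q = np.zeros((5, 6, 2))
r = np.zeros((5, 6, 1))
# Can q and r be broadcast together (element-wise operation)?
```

Yes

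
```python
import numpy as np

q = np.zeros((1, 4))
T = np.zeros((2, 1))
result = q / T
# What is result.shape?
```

(2, 4)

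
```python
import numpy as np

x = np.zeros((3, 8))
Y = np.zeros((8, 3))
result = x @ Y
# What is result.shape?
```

(3, 3)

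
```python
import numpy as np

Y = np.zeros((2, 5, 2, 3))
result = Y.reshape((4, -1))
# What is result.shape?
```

(4, 15)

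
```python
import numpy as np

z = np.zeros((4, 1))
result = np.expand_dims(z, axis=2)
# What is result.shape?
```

(4, 1, 1)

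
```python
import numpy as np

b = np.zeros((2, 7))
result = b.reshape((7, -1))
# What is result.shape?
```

(7, 2)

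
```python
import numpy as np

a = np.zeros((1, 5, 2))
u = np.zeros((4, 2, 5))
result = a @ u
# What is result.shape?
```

(4, 5, 5)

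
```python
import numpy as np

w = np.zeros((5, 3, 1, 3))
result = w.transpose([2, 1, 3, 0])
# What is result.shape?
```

(1, 3, 3, 5)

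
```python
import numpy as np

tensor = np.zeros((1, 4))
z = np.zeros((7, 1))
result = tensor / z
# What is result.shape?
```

(7, 4)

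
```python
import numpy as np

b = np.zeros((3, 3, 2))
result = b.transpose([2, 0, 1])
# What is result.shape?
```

(2, 3, 3)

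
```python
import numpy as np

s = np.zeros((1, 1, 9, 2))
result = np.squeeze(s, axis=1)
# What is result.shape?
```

(1, 9, 2)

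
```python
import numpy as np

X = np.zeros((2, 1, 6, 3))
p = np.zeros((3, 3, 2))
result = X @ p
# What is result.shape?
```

(2, 3, 6, 2)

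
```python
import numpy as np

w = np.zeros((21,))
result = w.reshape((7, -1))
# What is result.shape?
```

(7, 3)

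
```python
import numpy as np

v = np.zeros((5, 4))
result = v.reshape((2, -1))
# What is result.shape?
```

(2, 10)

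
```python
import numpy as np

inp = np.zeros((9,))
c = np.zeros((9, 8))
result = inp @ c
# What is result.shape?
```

(8,)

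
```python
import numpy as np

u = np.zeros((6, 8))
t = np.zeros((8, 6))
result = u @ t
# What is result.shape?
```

(6, 6)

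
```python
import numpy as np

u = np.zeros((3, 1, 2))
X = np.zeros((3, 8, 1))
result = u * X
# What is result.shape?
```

(3, 8, 2)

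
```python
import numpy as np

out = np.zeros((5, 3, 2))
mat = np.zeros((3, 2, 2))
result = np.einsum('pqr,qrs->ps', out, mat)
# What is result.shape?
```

(5, 2)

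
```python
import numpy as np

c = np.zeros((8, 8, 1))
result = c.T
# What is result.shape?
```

(1, 8, 8)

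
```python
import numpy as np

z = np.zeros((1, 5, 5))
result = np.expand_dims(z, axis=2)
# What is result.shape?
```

(1, 5, 1, 5)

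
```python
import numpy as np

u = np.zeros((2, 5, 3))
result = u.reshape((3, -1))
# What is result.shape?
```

(3, 10)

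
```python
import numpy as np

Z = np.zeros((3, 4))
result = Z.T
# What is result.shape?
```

(4, 3)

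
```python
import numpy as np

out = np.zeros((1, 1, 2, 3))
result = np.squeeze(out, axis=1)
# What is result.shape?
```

(1, 2, 3)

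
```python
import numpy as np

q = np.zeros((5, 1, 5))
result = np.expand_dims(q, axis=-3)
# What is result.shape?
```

(5, 1, 1, 5)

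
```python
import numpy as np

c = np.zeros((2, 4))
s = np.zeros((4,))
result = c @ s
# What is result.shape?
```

(2,)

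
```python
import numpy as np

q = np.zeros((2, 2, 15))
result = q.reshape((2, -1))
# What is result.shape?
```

(2, 30)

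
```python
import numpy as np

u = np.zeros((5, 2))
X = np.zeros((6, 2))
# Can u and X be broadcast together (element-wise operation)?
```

No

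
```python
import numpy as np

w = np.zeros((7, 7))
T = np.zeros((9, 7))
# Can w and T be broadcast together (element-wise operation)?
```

No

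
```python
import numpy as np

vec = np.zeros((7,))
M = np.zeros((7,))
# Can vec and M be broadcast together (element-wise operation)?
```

Yes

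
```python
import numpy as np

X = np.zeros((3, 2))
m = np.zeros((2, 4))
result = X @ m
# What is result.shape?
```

(3, 4)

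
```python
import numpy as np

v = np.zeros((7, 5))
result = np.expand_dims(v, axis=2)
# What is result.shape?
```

(7, 5, 1)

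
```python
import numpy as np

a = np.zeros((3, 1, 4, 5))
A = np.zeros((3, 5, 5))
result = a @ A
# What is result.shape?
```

(3, 3, 4, 5)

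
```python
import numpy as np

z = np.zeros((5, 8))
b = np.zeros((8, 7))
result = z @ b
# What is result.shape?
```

(5, 7)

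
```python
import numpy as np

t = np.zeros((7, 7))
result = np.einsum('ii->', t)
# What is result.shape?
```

()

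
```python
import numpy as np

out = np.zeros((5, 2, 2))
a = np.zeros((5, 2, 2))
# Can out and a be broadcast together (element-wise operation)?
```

Yes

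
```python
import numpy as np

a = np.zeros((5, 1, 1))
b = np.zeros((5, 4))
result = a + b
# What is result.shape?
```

(5, 5, 4)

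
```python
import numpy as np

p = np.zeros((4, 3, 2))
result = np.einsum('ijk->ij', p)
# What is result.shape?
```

(4, 3)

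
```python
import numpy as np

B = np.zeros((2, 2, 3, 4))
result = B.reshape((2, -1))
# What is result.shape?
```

(2, 24)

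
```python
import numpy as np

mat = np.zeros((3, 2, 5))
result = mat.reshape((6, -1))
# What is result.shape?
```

(6, 5)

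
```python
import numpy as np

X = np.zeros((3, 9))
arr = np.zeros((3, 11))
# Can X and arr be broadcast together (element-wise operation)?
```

No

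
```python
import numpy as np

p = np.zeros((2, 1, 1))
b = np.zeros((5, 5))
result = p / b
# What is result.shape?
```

(2, 5, 5)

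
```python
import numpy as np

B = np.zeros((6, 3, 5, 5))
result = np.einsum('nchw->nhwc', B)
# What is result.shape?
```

(6, 5, 5, 3)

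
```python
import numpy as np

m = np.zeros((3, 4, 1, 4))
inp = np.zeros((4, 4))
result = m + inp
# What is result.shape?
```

(3, 4, 4, 4)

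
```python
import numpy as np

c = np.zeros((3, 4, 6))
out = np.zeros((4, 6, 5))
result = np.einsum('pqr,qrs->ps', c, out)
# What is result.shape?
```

(3, 5)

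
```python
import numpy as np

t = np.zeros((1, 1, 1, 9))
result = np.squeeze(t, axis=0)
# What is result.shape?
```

(1, 1, 9)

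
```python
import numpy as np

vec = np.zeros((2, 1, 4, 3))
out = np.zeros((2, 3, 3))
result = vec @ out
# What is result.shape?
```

(2, 2, 4, 3)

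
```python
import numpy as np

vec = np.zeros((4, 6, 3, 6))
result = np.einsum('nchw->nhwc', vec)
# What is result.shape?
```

(4, 3, 6, 6)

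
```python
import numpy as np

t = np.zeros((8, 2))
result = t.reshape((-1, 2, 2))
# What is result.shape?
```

(4, 2, 2)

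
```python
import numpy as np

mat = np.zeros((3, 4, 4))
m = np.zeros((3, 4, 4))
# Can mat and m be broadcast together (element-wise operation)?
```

Yes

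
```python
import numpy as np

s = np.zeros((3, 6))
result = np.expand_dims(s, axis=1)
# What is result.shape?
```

(3, 1, 6)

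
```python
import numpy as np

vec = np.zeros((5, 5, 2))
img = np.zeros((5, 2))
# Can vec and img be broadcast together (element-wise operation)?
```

Yes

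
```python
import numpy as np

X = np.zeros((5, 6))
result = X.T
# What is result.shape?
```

(6, 5)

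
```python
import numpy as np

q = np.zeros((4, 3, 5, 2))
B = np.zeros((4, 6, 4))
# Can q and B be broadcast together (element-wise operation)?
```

No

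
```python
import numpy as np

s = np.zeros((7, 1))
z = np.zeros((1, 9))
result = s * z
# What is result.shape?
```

(7, 9)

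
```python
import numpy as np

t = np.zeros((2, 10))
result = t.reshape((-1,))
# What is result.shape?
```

(20,)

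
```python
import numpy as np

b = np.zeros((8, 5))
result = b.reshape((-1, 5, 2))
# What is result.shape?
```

(4, 5, 2)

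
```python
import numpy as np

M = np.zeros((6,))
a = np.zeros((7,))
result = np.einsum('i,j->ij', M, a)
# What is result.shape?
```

(6, 7)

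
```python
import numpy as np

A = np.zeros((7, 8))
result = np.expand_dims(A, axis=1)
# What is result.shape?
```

(7, 1, 8)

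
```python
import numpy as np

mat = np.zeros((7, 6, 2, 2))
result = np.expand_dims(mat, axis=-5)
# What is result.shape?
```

(1, 7, 6, 2, 2)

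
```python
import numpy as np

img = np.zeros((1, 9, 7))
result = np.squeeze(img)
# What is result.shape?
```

(9, 7)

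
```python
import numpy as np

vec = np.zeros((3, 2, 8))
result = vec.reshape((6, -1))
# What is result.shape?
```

(6, 8)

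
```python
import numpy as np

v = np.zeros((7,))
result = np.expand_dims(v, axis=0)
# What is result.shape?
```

(1, 7)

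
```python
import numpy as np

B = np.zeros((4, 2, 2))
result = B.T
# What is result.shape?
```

(2, 2, 4)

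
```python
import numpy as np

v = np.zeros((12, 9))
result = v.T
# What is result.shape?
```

(9, 12)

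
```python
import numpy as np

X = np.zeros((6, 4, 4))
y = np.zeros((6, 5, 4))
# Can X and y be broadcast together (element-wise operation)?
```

No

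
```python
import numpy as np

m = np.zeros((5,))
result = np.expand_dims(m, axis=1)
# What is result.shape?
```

(5, 1)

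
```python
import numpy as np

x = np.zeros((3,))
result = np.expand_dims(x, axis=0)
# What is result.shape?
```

(1, 3)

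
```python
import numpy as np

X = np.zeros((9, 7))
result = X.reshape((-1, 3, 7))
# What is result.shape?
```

(3, 3, 7)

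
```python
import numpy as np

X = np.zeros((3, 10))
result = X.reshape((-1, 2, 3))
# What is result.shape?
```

(5, 2, 3)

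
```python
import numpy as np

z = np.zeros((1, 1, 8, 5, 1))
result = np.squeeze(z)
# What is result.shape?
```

(8, 5)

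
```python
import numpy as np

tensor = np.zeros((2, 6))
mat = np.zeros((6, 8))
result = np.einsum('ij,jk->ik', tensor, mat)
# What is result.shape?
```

(2, 8)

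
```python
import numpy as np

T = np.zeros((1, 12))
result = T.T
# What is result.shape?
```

(12, 1)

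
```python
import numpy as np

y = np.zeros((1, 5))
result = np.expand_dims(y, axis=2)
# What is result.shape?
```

(1, 5, 1)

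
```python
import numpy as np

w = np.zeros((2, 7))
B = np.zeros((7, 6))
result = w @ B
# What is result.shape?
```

(2, 6)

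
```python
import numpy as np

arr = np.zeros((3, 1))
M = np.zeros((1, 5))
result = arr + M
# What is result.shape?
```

(3, 5)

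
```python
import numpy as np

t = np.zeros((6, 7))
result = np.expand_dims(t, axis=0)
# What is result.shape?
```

(1, 6, 7)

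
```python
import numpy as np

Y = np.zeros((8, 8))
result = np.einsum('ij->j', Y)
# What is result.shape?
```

(8,)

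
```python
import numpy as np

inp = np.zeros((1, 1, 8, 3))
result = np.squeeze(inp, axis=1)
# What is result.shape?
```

(1, 8, 3)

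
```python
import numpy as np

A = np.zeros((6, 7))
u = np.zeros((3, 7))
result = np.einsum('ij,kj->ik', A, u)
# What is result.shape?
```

(6, 3)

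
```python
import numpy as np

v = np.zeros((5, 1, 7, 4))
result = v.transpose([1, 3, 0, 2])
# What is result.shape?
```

(1, 4, 5, 7)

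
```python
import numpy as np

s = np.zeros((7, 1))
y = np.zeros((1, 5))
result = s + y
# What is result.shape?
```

(7, 5)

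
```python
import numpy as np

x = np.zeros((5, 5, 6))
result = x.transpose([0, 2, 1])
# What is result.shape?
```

(5, 6, 5)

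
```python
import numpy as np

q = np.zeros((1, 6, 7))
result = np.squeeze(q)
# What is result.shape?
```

(6, 7)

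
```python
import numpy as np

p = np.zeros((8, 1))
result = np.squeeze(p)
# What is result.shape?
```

(8,)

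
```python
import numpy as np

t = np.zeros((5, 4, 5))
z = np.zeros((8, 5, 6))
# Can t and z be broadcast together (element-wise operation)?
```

No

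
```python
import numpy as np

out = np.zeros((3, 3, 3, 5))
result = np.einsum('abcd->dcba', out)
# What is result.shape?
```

(5, 3, 3, 3)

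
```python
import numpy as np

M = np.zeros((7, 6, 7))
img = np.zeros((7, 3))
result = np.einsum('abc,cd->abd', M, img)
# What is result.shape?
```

(7, 6, 3)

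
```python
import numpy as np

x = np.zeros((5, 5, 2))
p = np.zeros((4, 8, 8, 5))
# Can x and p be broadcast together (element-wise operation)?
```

No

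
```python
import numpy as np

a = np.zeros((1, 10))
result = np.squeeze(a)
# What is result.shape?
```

(10,)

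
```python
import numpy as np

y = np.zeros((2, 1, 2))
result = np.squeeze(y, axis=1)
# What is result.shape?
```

(2, 2)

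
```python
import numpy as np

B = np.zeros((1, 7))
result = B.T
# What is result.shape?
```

(7, 1)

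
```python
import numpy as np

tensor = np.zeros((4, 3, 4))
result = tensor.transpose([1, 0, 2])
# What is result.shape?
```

(3, 4, 4)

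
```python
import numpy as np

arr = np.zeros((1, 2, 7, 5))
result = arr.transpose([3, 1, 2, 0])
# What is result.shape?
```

(5, 2, 7, 1)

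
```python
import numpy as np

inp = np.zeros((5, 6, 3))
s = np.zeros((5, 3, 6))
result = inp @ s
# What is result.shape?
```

(5, 6, 6)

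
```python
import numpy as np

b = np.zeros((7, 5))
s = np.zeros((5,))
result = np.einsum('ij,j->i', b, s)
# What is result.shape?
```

(7,)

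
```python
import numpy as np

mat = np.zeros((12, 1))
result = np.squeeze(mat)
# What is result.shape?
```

(12,)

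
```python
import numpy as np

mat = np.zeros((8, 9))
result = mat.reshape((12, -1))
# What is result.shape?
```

(12, 6)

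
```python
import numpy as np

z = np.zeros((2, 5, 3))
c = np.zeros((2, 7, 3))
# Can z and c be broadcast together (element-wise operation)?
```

No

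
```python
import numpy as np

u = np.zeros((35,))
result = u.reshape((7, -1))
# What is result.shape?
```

(7, 5)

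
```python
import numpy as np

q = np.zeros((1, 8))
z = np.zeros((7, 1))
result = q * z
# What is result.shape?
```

(7, 8)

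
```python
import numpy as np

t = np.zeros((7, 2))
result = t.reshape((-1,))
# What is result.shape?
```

(14,)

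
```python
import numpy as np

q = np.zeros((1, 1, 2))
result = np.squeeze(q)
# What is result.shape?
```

(2,)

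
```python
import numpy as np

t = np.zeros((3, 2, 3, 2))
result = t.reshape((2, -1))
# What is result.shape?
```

(2, 18)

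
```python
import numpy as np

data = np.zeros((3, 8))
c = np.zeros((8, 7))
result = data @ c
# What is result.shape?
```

(3, 7)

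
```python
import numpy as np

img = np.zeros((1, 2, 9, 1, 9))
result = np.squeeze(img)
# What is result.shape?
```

(2, 9, 9)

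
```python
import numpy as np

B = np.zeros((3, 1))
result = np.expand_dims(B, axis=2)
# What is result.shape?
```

(3, 1, 1)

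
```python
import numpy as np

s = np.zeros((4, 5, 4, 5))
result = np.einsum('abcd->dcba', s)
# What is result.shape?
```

(5, 4, 5, 4)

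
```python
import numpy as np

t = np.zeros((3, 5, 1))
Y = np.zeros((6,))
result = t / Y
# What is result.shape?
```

(3, 5, 6)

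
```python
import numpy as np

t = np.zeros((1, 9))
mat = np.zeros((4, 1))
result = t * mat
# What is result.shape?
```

(4, 9)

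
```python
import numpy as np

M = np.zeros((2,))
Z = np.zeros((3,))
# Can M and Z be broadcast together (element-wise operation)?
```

No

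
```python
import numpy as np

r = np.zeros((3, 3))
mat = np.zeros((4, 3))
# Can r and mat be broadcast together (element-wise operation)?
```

No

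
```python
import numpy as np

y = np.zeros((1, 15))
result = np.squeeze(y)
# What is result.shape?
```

(15,)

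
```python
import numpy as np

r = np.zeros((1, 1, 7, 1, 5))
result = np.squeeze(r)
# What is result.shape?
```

(7, 5)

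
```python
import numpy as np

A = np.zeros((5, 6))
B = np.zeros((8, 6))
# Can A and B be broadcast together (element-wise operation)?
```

No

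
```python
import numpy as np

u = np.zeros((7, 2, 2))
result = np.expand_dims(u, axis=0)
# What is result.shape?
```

(1, 7, 2, 2)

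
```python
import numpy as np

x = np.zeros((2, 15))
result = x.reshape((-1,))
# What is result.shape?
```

(30,)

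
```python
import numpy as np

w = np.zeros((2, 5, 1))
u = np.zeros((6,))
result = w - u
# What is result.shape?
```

(2, 5, 6)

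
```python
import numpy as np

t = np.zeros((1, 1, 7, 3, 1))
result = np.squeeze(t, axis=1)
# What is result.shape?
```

(1, 7, 3, 1)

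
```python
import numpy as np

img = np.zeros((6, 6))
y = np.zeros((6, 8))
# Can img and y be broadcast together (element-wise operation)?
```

No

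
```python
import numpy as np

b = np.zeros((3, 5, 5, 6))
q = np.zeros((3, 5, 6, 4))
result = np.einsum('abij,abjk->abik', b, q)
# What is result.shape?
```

(3, 5, 5, 4)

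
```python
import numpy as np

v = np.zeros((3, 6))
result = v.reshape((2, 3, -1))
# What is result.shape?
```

(2, 3, 3)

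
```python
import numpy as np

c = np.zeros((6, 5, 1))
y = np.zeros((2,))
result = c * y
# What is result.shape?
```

(6, 5, 2)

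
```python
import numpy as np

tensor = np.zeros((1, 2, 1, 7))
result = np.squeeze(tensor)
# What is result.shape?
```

(2, 7)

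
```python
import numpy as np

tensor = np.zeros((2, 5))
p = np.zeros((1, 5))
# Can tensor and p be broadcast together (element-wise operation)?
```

Yes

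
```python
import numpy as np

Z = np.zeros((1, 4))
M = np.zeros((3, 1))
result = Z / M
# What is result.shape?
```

(3, 4)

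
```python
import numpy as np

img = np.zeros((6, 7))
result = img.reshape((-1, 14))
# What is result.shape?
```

(3, 14)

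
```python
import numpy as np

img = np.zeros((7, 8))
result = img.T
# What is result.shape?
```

(8, 7)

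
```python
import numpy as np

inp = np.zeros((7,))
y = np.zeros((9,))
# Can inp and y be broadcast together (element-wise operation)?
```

No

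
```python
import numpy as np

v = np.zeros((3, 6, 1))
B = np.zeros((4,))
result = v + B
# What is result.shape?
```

(3, 6, 4)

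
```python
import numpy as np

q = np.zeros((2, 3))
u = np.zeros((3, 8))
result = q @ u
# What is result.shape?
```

(2, 8)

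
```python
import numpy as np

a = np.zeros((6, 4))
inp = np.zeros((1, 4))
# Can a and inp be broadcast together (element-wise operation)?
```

Yes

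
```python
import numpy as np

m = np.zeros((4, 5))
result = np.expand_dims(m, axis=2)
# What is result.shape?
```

(4, 5, 1)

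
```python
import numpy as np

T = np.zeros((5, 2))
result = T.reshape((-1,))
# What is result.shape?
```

(10,)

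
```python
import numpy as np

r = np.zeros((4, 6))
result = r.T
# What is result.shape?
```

(6, 4)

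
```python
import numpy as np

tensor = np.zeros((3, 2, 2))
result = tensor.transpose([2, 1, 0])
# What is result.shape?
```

(2, 2, 3)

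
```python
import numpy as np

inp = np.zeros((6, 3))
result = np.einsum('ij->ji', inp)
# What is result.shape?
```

(3, 6)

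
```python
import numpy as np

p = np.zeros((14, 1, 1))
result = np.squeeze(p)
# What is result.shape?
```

(14,)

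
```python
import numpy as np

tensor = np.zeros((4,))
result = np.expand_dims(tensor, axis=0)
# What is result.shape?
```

(1, 4)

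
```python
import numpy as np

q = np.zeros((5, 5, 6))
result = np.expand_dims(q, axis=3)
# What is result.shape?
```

(5, 5, 6, 1)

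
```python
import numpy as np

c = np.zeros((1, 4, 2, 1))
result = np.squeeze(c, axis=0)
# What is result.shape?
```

(4, 2, 1)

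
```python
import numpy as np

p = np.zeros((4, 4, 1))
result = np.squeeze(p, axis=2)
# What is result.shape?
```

(4, 4)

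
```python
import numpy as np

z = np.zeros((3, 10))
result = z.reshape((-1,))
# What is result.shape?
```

(30,)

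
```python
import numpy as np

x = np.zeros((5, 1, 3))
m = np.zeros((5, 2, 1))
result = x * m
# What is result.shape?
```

(5, 2, 3)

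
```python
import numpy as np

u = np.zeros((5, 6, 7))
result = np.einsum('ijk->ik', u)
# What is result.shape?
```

(5, 7)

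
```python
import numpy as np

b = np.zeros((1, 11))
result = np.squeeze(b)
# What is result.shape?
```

(11,)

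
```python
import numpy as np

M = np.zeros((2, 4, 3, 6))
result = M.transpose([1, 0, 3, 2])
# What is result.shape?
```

(4, 2, 6, 3)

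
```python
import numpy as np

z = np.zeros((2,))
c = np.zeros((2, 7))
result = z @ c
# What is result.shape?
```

(7,)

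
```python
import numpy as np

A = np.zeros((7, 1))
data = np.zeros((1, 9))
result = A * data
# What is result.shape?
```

(7, 9)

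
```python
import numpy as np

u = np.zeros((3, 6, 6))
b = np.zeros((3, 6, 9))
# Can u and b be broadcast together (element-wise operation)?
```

No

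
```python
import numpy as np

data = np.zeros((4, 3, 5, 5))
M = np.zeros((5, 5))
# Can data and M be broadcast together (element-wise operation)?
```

Yes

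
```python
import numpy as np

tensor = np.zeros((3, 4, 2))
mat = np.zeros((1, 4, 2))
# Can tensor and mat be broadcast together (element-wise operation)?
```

Yes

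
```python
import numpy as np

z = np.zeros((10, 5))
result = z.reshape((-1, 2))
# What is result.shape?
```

(25, 2)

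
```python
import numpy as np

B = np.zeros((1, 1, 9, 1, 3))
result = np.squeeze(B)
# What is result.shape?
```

(9, 3)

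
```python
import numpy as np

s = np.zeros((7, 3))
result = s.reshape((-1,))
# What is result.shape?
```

(21,)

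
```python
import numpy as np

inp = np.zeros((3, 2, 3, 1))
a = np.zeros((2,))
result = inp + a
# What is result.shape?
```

(3, 2, 3, 2)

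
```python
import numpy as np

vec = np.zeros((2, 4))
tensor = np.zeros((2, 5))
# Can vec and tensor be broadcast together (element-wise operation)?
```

No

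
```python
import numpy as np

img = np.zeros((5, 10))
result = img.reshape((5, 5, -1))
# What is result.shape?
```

(5, 5, 2)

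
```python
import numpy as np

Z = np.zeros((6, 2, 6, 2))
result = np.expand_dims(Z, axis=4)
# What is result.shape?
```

(6, 2, 6, 2, 1)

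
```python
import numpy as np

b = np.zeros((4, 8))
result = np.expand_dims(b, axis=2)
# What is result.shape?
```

(4, 8, 1)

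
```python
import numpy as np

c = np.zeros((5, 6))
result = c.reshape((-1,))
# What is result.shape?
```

(30,)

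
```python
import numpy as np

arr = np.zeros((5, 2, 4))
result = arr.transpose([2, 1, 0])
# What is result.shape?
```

(4, 2, 5)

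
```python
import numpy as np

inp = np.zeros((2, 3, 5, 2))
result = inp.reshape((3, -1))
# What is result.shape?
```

(3, 20)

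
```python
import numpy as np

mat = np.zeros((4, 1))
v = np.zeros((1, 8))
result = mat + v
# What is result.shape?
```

(4, 8)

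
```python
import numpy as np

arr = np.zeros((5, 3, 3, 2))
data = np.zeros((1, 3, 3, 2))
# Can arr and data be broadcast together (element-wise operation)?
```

Yes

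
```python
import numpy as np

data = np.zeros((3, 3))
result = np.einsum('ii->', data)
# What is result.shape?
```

()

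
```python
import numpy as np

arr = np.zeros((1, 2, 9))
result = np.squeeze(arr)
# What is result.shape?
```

(2, 9)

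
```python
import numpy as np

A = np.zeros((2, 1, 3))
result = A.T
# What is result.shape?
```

(3, 1, 2)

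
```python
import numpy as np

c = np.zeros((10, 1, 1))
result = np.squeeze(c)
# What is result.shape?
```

(10,)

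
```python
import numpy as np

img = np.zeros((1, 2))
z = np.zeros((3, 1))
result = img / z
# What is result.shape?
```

(3, 2)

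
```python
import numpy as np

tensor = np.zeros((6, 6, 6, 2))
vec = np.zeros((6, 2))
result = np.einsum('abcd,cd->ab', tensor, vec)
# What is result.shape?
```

(6, 6)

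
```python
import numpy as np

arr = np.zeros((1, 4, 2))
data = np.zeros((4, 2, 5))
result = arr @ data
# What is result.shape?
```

(4, 4, 5)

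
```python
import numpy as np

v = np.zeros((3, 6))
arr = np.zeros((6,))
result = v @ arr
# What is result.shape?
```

(3,)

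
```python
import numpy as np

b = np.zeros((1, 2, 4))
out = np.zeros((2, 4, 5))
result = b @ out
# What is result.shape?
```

(2, 2, 5)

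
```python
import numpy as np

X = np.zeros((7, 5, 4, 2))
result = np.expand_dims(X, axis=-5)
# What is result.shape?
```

(1, 7, 5, 4, 2)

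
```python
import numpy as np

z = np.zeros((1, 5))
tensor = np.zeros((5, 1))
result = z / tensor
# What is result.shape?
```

(5, 5)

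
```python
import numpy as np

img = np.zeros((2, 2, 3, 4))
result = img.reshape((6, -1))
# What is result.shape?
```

(6, 8)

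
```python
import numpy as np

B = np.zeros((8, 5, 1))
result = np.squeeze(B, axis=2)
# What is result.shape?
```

(8, 5)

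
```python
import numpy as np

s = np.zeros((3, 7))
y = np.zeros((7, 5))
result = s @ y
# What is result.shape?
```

(3, 5)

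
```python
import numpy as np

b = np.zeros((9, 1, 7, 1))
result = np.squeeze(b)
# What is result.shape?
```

(9, 7)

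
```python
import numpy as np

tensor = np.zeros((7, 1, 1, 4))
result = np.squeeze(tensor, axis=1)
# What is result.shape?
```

(7, 1, 4)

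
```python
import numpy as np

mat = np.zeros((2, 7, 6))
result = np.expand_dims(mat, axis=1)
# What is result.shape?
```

(2, 1, 7, 6)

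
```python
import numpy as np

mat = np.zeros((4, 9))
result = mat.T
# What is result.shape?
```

(9, 4)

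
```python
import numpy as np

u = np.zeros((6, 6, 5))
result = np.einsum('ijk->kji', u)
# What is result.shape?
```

(5, 6, 6)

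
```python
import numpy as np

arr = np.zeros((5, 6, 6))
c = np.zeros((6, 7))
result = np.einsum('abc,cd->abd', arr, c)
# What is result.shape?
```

(5, 6, 7)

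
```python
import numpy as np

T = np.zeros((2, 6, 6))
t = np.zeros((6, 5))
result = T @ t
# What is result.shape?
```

(2, 6, 5)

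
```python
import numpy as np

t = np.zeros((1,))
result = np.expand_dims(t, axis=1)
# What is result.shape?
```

(1, 1)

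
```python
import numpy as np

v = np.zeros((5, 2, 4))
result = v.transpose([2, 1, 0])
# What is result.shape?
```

(4, 2, 5)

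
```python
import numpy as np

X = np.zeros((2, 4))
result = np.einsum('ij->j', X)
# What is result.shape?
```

(4,)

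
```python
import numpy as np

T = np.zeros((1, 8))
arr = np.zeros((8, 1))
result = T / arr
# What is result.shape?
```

(8, 8)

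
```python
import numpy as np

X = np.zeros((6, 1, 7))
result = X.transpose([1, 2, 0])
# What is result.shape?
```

(1, 7, 6)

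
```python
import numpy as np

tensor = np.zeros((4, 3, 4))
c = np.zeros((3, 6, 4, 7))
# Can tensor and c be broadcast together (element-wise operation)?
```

No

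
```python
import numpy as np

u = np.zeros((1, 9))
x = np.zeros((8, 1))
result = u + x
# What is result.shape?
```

(8, 9)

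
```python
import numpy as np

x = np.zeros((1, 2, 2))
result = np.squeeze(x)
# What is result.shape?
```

(2, 2)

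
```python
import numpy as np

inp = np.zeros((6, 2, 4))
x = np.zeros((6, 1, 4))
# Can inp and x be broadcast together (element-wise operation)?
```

Yes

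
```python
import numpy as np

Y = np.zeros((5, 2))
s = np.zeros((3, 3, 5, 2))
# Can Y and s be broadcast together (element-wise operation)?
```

Yes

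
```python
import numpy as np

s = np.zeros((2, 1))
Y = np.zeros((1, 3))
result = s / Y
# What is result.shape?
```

(2, 3)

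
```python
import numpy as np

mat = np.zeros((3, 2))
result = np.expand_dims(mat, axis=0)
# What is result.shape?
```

(1, 3, 2)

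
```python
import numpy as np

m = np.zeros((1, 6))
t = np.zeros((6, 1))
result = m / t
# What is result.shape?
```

(6, 6)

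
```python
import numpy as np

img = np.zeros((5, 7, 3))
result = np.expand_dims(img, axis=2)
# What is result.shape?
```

(5, 7, 1, 3)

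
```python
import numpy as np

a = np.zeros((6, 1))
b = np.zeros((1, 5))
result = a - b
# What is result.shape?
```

(6, 5)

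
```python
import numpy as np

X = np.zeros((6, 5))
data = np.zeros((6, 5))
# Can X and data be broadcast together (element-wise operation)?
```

Yes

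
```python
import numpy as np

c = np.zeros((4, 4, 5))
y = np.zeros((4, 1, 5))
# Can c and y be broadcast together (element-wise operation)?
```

Yes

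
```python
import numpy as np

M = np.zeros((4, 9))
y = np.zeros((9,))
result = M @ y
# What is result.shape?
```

(4,)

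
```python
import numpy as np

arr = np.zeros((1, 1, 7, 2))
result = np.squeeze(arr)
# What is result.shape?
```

(7, 2)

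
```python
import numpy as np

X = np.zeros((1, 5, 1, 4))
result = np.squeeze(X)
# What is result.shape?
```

(5, 4)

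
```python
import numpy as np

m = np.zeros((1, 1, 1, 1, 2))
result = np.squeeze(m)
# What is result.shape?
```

(2,)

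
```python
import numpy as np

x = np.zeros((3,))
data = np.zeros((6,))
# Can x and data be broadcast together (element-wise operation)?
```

No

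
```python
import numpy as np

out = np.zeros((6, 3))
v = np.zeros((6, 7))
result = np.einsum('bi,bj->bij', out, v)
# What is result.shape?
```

(6, 3, 7)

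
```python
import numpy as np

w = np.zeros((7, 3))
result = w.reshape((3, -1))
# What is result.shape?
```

(3, 7)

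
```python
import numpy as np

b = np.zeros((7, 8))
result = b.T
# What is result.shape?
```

(8, 7)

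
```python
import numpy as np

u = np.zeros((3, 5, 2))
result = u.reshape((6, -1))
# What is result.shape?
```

(6, 5)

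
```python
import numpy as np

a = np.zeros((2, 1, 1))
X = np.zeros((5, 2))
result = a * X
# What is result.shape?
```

(2, 5, 2)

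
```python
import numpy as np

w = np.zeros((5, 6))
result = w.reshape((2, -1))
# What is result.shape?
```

(2, 15)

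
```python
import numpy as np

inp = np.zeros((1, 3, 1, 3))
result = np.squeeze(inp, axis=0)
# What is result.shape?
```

(3, 1, 3)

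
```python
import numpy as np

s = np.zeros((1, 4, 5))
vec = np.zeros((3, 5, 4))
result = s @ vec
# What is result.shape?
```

(3, 4, 4)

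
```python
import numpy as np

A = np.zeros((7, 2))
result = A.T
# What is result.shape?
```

(2, 7)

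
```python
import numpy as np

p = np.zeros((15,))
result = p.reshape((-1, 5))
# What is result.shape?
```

(3, 5)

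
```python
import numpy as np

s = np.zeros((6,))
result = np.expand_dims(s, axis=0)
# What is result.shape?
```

(1, 6)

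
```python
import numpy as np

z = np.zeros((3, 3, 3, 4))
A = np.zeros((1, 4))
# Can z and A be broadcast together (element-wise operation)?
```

Yes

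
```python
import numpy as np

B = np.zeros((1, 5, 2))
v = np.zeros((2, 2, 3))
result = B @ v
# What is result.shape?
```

(2, 5, 3)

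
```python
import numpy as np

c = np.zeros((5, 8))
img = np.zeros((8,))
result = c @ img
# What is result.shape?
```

(5,)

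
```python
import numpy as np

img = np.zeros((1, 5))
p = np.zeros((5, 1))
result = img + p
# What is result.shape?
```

(5, 5)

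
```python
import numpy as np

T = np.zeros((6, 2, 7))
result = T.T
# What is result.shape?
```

(7, 2, 6)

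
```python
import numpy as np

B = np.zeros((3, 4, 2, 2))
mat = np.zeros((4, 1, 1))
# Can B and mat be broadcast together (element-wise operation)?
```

Yes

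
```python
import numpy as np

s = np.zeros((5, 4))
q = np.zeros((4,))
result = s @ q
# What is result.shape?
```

(5,)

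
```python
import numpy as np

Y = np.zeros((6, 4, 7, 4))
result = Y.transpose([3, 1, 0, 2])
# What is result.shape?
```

(4, 4, 6, 7)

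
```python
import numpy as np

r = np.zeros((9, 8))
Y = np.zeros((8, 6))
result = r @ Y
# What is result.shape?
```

(9, 6)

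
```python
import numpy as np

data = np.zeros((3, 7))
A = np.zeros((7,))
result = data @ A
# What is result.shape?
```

(3,)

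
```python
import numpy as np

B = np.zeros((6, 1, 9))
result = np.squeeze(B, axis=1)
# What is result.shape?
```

(6, 9)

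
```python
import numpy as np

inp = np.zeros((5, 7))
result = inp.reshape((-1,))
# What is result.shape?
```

(35,)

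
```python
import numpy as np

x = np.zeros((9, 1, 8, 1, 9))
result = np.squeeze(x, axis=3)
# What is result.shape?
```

(9, 1, 8, 9)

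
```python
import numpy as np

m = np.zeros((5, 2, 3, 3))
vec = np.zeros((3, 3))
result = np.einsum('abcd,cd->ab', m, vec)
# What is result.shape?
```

(5, 2)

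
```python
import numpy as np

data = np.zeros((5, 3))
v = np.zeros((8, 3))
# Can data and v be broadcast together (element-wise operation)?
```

No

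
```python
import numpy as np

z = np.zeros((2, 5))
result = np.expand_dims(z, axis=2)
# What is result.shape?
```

(2, 5, 1)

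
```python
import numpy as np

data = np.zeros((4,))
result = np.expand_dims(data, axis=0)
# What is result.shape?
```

(1, 4)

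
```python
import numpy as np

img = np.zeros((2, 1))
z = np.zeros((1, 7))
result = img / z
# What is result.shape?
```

(2, 7)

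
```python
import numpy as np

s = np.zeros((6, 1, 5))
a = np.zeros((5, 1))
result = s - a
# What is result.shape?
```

(6, 5, 5)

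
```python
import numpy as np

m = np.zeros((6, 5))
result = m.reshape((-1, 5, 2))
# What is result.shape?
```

(3, 5, 2)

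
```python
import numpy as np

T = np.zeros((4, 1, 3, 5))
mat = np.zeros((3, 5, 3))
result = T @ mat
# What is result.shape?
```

(4, 3, 3, 3)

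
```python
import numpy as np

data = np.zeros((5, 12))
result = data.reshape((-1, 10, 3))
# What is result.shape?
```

(2, 10, 3)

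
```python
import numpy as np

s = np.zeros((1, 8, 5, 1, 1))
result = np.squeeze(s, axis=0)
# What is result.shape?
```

(8, 5, 1, 1)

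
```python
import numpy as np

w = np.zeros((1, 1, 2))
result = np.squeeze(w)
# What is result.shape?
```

(2,)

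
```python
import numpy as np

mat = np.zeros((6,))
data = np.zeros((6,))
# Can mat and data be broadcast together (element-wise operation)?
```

Yes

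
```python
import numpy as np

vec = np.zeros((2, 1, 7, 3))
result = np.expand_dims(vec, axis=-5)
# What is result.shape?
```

(1, 2, 1, 7, 3)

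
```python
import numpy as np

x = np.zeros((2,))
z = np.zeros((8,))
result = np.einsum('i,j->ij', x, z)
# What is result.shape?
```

(2, 8)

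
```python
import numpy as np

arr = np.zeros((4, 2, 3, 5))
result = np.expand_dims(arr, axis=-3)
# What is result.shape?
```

(4, 2, 1, 3, 5)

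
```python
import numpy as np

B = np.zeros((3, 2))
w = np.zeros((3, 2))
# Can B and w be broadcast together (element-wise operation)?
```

Yes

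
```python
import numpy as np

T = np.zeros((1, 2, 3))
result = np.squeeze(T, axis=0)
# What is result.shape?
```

(2, 3)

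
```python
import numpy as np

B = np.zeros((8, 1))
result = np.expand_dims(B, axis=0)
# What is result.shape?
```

(1, 8, 1)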